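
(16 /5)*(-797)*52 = -663104 /5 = -132620.80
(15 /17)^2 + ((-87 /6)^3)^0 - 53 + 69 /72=-348625 /6936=-50.26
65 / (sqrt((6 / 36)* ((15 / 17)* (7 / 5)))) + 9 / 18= 1 / 2 + 65* sqrt(238) / 7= 143.75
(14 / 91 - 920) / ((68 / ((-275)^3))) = 124344515625 / 442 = 281322433.54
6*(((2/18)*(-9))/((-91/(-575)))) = -3450/91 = -37.91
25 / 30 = 5 / 6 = 0.83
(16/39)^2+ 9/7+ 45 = 46.45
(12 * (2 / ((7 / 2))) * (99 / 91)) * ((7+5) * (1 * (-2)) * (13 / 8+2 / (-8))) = -156816 / 637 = -246.18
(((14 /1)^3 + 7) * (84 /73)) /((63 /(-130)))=-476840 /73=-6532.05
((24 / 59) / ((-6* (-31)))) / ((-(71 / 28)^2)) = -3136 / 9219989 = -0.00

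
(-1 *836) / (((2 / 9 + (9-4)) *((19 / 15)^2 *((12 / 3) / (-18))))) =400950 / 893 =448.99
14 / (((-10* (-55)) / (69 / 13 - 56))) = -4613 / 3575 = -1.29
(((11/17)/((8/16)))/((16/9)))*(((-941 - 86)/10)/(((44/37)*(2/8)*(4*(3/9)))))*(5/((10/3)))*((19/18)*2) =-6497829/10880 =-597.23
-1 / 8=-0.12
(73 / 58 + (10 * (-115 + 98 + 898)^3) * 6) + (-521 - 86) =2379616451547 / 58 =41027869854.26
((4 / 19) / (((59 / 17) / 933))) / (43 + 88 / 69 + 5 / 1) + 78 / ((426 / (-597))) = -430433283 / 3979550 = -108.16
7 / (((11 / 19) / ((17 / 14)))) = 323 / 22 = 14.68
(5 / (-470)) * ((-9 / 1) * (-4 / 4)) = -9 / 94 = -0.10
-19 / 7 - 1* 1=-26 / 7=-3.71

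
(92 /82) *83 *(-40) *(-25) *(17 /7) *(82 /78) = 64906000 /273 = 237750.92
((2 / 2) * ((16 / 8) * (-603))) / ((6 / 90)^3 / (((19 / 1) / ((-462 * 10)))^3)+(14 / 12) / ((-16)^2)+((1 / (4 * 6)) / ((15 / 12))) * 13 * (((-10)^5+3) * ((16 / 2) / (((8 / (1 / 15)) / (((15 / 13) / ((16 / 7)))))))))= 63528606720 / 301213355471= 0.21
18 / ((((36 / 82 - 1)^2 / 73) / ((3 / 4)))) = 3313251 / 1058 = 3131.62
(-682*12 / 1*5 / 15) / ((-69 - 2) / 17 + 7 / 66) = 3060816 / 4567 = 670.20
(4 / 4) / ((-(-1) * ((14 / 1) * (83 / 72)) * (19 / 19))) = 36 / 581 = 0.06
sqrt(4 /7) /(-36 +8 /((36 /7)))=-9 * sqrt(7) /1085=-0.02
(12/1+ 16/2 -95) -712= -787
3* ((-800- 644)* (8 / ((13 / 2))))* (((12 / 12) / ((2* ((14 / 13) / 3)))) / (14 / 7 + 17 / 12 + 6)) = -623808 / 791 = -788.63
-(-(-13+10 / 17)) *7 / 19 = -1477 / 323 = -4.57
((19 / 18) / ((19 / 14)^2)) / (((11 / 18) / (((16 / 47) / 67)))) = 3136 / 658141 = 0.00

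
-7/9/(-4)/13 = 7/468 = 0.01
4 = 4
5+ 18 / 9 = 7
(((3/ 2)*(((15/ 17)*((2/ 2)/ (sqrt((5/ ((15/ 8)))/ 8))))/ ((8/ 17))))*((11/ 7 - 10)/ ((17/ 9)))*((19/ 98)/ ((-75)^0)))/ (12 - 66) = 16815*sqrt(3)/ 373184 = 0.08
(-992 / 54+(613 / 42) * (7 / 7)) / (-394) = 1427 / 148932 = 0.01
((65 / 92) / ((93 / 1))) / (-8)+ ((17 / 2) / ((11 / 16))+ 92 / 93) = 3351015 / 250976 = 13.35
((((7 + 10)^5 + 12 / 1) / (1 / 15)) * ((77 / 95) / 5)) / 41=327989739 / 3895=84207.89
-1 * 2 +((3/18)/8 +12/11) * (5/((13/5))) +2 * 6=83315/6864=12.14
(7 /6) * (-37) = -259 /6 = -43.17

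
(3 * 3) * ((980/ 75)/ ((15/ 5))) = 196/ 5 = 39.20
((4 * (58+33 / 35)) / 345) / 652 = 2063 / 1968225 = 0.00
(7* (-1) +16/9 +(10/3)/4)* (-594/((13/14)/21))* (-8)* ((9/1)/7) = -7883568/13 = -606428.31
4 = 4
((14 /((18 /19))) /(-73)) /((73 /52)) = -6916 /47961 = -0.14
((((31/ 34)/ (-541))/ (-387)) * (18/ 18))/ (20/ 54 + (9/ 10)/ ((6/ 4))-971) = -465/ 103577018668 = -0.00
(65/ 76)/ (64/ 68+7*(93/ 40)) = 11050/ 222433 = 0.05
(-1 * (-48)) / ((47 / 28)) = 28.60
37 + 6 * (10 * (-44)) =-2603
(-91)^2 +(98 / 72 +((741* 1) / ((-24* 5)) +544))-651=8169.19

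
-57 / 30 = -19 / 10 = -1.90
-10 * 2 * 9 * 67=-12060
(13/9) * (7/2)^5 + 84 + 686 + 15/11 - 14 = 4802729/3168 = 1516.01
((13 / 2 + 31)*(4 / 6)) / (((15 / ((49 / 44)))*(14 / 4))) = 35 / 66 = 0.53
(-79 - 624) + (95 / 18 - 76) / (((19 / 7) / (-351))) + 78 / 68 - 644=132594 / 17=7799.65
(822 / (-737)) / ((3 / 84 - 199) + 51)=7672 / 1017797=0.01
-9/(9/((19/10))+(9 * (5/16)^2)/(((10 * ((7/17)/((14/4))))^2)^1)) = -77824/46451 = -1.68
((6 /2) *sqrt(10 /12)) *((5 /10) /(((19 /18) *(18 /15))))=15 *sqrt(30) /76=1.08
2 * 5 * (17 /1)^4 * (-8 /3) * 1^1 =-6681680 /3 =-2227226.67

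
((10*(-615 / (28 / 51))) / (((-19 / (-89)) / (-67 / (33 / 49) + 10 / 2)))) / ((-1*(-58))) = 7253208525 / 84854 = 85478.69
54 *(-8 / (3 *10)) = -72 / 5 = -14.40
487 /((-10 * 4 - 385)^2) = 487 /180625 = 0.00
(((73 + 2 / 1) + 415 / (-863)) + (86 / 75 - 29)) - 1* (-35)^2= -1178.33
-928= -928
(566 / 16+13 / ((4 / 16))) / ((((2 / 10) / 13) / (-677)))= -30759495 / 8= -3844936.88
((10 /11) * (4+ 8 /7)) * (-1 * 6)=-2160 /77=-28.05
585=585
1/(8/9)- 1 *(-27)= 225/8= 28.12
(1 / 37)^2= 1 / 1369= 0.00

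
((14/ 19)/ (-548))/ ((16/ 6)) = -21/ 41648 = -0.00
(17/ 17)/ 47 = 0.02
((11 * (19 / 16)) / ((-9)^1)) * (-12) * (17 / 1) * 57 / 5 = 67507 / 20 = 3375.35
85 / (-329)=-85 / 329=-0.26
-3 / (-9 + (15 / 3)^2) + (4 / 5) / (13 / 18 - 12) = -4197 / 16240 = -0.26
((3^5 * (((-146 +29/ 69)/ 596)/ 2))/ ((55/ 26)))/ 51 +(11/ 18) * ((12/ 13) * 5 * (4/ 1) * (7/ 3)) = 7812756077/ 299917332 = 26.05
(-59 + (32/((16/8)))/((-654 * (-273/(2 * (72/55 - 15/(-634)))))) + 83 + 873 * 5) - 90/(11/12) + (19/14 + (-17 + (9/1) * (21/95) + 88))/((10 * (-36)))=10150680833625881/2365788625200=4290.61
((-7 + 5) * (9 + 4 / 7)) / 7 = -134 / 49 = -2.73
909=909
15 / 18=0.83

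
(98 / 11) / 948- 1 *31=-161585 / 5214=-30.99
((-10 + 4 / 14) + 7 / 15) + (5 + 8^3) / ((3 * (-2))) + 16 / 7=-6519 / 70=-93.13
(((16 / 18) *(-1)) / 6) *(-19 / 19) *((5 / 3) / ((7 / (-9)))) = -20 / 63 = -0.32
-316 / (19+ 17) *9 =-79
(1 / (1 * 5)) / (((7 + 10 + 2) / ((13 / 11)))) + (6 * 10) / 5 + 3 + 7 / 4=70067 / 4180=16.76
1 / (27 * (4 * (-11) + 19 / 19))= -1 / 1161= -0.00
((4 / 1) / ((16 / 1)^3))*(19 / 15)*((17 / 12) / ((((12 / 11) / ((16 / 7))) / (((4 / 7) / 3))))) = 3553 / 5080320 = 0.00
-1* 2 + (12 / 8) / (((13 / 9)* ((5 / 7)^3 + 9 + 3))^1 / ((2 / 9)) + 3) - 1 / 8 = -964015 / 457528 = -2.11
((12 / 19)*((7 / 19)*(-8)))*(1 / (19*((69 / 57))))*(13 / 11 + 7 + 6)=-104832 / 91333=-1.15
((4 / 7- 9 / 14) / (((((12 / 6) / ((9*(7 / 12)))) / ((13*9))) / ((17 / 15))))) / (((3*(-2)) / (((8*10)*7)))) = 2320.50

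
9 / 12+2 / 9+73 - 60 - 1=12.97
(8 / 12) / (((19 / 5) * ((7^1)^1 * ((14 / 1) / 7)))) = 5 / 399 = 0.01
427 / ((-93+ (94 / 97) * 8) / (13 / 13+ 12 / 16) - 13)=-289933 / 41903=-6.92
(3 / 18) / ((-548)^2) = 1 / 1801824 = 0.00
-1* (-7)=7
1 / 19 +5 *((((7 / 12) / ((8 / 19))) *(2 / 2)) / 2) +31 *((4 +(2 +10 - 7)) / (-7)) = -928003 / 25536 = -36.34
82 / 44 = 41 / 22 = 1.86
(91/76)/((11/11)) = 91/76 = 1.20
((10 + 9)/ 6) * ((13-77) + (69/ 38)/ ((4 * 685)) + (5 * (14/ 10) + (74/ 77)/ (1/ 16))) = -333699287/ 2531760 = -131.81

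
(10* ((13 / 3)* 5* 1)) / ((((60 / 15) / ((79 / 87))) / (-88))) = -1129700 / 261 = -4328.35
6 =6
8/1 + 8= 16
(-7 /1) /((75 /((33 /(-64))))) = 77 /1600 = 0.05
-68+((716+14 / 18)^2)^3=72071282668744904188213 / 531441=135614833384599427.20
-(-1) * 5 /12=5 /12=0.42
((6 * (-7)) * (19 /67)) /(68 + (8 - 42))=-399 /1139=-0.35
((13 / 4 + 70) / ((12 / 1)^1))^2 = 85849 / 2304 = 37.26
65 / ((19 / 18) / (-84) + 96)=98280 / 145133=0.68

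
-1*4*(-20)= 80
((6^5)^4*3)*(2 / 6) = 3656158440062976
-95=-95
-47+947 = 900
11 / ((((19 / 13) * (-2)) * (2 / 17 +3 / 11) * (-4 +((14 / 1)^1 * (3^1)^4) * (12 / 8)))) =-26741 / 4707478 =-0.01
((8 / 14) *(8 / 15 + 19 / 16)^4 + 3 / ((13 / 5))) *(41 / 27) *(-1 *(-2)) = 2725389420659 / 145566720000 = 18.72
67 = 67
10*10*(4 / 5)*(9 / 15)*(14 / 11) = 672 / 11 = 61.09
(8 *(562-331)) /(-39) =-616 /13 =-47.38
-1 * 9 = -9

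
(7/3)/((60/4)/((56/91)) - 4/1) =56/489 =0.11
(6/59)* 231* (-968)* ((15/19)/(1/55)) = -1106859600/1121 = -987385.91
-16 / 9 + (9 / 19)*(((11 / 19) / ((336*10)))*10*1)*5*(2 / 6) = -1.78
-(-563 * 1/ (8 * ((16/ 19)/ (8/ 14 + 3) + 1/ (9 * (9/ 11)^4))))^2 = -249361328683128380625/ 11781735678039616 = -21165.08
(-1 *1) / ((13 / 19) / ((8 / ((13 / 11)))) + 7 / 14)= -1672 / 1005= -1.66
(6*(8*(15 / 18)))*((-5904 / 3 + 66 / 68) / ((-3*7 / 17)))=445860 / 7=63694.29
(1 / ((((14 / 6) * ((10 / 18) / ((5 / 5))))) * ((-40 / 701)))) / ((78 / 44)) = -69399 / 9100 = -7.63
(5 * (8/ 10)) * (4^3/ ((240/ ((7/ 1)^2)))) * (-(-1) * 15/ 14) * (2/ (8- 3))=112/ 5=22.40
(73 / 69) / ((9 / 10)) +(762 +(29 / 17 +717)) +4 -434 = 11104712 / 10557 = 1051.88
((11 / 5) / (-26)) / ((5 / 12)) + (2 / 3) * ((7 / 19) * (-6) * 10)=-92254 / 6175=-14.94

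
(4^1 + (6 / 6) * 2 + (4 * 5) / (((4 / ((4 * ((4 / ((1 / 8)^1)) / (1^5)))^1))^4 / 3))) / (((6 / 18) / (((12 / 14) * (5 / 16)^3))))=35389443375 / 7168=4937143.33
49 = 49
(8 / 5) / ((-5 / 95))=-152 / 5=-30.40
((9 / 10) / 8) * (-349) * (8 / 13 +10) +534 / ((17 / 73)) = 16586247 / 8840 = 1876.27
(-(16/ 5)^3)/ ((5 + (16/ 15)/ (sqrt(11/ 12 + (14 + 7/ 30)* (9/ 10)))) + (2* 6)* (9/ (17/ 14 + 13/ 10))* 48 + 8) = -6351889944576/ 402191665410125 + 7929856* sqrt(12354)/ 402191665410125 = -0.02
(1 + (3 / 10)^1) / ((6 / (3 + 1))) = 13 / 15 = 0.87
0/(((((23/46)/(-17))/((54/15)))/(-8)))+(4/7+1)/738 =11/5166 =0.00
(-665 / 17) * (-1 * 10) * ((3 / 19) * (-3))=-3150 / 17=-185.29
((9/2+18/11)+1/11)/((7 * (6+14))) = 137/3080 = 0.04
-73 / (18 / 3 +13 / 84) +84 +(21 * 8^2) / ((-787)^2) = 23100681072 / 320213773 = 72.14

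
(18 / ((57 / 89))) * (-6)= -3204 / 19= -168.63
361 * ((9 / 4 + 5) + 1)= 11913 / 4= 2978.25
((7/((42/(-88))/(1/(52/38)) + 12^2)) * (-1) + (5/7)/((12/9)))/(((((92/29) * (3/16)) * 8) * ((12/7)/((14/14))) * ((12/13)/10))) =1539775445/2381420736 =0.65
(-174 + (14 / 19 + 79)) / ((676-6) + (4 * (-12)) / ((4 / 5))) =-1791 / 11590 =-0.15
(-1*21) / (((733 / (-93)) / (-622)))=-1214766 / 733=-1657.25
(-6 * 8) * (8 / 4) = -96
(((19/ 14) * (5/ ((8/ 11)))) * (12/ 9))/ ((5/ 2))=209/ 42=4.98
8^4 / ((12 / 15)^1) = 5120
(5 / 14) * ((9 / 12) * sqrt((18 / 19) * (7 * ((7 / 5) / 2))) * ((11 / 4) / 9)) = 0.18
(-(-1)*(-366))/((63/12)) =-488/7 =-69.71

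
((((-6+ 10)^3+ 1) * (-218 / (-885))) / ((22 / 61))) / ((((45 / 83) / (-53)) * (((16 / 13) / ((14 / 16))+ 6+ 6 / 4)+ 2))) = -69203018066 / 173915775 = -397.91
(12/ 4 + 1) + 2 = 6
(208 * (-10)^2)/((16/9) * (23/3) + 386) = 4320/83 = 52.05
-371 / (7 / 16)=-848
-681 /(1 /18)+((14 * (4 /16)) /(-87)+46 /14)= -12254.75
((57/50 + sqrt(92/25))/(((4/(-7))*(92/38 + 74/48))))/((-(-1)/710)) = -226632*sqrt(23)/1807 - 3229506/9035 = -958.93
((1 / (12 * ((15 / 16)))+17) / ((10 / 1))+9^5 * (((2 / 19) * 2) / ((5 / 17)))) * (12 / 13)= 722788982 / 18525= 39016.95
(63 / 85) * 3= 189 / 85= 2.22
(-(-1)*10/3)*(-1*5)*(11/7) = -550/21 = -26.19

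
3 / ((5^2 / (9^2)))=243 / 25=9.72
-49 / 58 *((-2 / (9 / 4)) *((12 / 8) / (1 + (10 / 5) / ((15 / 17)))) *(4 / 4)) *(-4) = -40 / 29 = -1.38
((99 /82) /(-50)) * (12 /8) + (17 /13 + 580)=61963539 /106600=581.27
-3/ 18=-1/ 6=-0.17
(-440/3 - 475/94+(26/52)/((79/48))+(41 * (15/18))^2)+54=143017415/133668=1069.95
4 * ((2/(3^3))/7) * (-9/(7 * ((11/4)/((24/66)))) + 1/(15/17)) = 97912/2401245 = 0.04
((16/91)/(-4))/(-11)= 4/1001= 0.00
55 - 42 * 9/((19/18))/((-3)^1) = 3313/19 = 174.37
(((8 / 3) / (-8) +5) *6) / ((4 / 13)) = 91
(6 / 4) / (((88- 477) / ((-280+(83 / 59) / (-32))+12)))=1518201 / 1468864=1.03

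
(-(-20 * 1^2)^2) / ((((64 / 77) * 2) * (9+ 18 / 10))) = -9625 / 432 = -22.28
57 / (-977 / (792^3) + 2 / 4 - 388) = -28317206016 / 192507322577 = -0.15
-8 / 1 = -8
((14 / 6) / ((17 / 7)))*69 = 1127 / 17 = 66.29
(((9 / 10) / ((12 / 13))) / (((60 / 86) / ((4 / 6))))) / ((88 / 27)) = 5031 / 17600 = 0.29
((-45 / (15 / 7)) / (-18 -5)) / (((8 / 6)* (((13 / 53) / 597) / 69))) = 5980149 / 52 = 115002.87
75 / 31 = 2.42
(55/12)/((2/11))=605/24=25.21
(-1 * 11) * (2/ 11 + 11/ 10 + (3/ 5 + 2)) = -427/ 10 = -42.70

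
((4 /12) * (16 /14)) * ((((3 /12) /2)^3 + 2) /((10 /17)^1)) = 3485 /2688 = 1.30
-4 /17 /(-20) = 1 /85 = 0.01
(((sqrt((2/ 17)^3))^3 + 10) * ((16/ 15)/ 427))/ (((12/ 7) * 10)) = 32 * sqrt(34)/ 19487537325 + 4/ 2745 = 0.00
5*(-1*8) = -40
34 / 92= 17 / 46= 0.37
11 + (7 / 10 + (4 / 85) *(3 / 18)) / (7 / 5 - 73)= 401315 / 36516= 10.99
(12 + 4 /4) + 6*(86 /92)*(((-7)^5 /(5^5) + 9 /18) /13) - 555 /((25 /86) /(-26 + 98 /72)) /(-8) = -263232520819 /44850000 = -5869.18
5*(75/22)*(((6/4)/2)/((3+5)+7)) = 75/88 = 0.85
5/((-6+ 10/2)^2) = 5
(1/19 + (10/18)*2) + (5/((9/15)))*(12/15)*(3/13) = 6007/2223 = 2.70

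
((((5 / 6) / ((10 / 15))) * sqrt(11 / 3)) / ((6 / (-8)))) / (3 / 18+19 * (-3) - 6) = 10 * sqrt(33) / 1131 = 0.05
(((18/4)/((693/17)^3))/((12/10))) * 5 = 122825/443750076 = 0.00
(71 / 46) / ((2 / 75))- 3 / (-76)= 25311 / 437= 57.92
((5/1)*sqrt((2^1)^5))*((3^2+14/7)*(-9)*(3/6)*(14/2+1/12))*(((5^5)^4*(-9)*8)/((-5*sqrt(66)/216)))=-63034057617187500000*sqrt(33)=-362103092847421209622.85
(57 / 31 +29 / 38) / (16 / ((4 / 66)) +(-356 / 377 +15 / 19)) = 1155505 / 117175226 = 0.01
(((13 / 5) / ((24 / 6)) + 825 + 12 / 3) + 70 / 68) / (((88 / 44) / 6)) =847293 / 340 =2492.04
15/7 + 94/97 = 3.11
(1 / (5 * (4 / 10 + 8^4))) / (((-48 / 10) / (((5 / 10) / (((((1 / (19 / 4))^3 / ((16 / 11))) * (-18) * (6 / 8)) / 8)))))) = 0.00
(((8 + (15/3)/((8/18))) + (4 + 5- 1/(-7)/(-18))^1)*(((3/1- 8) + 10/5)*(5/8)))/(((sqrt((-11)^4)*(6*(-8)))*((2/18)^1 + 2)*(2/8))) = 3235/187264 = 0.02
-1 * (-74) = 74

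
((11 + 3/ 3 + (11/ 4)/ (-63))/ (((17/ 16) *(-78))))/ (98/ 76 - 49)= 228988/ 75727197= 0.00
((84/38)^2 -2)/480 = 521/86640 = 0.01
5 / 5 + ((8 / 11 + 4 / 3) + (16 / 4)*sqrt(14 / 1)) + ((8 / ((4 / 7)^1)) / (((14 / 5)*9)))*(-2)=193 / 99 + 4*sqrt(14)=16.92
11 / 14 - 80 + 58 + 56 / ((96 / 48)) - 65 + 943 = 12387 / 14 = 884.79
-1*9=-9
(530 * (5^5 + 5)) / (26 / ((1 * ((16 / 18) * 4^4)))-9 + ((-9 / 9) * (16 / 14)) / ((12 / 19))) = -35672985600 / 229991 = -155106.01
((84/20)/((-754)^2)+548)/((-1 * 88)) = -1557733861/250147040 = -6.23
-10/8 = -5/4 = -1.25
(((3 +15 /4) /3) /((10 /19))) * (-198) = -16929 /20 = -846.45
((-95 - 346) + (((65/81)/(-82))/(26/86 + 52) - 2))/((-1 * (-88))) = -509036453/101117808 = -5.03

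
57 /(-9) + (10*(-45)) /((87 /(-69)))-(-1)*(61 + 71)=41983 /87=482.56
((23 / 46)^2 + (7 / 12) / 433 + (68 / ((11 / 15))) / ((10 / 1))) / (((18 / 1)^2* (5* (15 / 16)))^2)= 2177432 / 527344475625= 0.00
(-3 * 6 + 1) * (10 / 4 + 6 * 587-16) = -119289 / 2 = -59644.50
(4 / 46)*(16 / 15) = 0.09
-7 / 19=-0.37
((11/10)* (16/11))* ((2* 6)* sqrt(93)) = 96* sqrt(93)/5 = 185.16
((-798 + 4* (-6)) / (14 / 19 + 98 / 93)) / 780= -242079 / 411320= -0.59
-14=-14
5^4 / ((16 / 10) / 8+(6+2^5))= 3125 / 191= 16.36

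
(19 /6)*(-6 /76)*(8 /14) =-1 /7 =-0.14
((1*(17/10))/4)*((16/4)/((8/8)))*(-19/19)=-1.70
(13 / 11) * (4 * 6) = 312 / 11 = 28.36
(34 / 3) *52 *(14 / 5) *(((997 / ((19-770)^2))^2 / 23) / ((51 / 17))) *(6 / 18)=24603710768 / 987691582443105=0.00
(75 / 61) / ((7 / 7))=75 / 61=1.23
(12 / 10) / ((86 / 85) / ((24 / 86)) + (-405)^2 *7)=612 / 585571099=0.00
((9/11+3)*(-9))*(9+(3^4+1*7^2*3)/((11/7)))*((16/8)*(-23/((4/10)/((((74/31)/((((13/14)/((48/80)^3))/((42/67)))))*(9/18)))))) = 1731259415592/16335605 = 105980.73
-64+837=773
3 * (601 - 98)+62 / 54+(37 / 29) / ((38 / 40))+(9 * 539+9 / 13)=1230646046 / 193401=6363.18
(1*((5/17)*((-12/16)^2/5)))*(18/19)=81/2584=0.03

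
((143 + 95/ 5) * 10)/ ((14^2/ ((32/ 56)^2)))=6480/ 2401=2.70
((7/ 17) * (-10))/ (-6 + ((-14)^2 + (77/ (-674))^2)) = -31799320/ 1467412273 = -0.02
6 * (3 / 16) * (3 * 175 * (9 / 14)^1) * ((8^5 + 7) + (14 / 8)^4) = 50986266075 / 4096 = 12447818.87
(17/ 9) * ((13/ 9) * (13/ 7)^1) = 5.07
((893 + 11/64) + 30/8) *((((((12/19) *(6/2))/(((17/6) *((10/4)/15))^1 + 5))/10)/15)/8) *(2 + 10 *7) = 13948929/748600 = 18.63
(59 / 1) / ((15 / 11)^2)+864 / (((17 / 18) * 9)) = 133.38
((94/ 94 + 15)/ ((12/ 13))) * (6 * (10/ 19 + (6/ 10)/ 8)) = 5941/ 95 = 62.54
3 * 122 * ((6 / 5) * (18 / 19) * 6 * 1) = 237168 / 95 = 2496.51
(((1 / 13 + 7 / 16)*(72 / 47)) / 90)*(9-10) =-107 / 12220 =-0.01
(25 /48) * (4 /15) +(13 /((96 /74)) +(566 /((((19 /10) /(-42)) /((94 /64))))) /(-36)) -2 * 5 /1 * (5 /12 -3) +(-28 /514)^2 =546.45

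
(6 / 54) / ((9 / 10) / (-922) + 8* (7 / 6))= 0.01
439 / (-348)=-439 / 348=-1.26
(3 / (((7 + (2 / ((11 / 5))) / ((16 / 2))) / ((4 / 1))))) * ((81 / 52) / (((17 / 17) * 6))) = 1782 / 4069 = 0.44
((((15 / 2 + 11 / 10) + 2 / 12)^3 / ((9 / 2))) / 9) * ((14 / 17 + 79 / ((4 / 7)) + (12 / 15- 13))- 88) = 240436354999 / 371790000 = 646.70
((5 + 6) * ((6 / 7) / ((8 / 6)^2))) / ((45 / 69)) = 2277 / 280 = 8.13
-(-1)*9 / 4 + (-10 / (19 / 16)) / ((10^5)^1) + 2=4.25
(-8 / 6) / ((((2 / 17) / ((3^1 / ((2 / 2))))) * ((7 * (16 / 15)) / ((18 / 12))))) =-6.83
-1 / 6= -0.17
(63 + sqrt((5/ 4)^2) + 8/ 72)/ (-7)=-331/ 36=-9.19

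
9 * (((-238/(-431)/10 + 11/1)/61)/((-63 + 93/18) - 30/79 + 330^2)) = 101633184/6781895825185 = 0.00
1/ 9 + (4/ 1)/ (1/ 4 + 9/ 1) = 181/ 333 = 0.54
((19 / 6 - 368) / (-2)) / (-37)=-2189 / 444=-4.93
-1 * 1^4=-1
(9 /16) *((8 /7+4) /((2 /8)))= 11.57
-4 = -4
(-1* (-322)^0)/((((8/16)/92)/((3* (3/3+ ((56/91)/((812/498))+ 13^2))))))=-248193552/2639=-94048.33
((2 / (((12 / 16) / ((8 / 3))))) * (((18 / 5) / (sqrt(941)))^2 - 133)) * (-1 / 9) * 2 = 400448128 / 1905525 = 210.15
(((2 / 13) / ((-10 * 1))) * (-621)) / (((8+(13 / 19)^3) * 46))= 20577 / 824330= 0.02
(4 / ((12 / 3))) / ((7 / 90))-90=-540 / 7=-77.14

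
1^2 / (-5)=-1 / 5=-0.20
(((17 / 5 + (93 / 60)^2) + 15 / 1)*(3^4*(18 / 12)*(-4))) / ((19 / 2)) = -2022003 / 1900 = -1064.21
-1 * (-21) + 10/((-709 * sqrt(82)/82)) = 21 - 10 * sqrt(82)/709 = 20.87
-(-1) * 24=24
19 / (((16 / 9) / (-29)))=-4959 / 16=-309.94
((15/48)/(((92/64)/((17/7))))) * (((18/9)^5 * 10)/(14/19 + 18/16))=4134400/45563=90.74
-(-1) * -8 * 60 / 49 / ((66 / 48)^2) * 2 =-61440 / 5929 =-10.36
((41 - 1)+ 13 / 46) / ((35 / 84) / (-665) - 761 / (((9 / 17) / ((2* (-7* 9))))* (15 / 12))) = 7393470 / 26593918061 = 0.00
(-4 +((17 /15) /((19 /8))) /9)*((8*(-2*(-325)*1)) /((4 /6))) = -5264480 /171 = -30786.43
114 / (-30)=-19 / 5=-3.80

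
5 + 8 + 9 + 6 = 28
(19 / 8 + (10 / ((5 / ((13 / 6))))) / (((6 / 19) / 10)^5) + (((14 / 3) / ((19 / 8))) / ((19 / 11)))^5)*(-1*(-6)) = 4933866437749161885027019 / 5959396402582572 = 827913785.97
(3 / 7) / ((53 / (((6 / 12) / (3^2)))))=1 / 2226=0.00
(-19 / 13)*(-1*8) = 152 / 13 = 11.69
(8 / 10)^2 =16 / 25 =0.64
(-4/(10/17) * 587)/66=-9979/165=-60.48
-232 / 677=-0.34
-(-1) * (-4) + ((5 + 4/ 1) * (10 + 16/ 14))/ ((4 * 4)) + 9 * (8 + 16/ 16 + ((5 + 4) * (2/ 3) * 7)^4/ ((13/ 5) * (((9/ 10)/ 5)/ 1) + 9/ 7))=304947798083/ 19096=15969197.64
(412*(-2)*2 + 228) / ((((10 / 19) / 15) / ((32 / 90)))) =-43168 / 3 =-14389.33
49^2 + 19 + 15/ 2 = 2427.50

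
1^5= 1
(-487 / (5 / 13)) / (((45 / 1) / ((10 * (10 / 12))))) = -6331 / 27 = -234.48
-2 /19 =-0.11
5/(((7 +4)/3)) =1.36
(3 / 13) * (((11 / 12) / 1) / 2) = 0.11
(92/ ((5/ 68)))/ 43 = 6256/ 215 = 29.10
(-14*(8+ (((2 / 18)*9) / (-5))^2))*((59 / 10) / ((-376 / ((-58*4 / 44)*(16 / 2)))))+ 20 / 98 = -235276696 / 3166625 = -74.30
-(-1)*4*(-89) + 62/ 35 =-12398/ 35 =-354.23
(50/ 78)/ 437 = 25/ 17043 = 0.00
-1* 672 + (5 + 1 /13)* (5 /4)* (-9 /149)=-2604813 /3874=-672.38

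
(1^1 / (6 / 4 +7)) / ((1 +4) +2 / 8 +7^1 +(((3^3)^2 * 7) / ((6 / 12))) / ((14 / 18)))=8 / 893129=0.00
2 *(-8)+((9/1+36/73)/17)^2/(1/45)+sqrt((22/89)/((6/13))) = -3030091/1540081+sqrt(38181)/267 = -1.24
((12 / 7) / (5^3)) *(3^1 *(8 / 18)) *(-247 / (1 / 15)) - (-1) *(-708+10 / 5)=-135406 / 175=-773.75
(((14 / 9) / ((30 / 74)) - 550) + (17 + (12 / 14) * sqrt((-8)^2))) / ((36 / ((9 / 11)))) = -493579 / 41580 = -11.87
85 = 85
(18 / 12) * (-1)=-3 / 2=-1.50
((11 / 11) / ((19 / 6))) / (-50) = -3 / 475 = -0.01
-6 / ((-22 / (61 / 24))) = 61 / 88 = 0.69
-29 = -29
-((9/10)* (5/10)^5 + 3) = -969/320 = -3.03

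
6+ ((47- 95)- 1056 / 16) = -108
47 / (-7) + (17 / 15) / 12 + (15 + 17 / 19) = 9.27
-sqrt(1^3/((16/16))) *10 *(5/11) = -4.55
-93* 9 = -837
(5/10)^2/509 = 1/2036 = 0.00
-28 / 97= -0.29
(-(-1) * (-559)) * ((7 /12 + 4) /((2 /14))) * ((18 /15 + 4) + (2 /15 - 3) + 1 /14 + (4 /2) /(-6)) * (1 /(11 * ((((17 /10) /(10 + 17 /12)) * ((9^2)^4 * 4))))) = -55522675 /421513492032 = -0.00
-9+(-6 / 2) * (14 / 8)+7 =-29 / 4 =-7.25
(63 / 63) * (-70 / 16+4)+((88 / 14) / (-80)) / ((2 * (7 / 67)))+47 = 11331 / 245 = 46.25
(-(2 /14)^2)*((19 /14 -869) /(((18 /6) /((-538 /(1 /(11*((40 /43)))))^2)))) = 178877886.21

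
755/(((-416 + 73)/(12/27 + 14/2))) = -16.39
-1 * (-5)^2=-25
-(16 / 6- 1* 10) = 7.33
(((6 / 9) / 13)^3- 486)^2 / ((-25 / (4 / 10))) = -1662225480217352 / 439842970125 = -3779.13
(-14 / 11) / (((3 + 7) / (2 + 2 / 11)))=-0.28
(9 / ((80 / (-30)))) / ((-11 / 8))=27 / 11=2.45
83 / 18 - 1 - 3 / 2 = 19 / 9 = 2.11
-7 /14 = -1 /2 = -0.50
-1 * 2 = -2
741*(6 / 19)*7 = 1638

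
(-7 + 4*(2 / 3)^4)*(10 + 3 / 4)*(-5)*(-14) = -757015 / 162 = -4672.93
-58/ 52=-29/ 26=-1.12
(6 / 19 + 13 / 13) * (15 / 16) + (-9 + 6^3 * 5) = 1072.23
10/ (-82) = -5/ 41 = -0.12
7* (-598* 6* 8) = -200928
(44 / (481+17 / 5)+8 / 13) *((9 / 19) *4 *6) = 2401488 / 299117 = 8.03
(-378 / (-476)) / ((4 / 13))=351 / 136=2.58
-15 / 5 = -3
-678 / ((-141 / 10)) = 48.09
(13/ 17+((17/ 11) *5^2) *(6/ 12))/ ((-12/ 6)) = -7511/ 748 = -10.04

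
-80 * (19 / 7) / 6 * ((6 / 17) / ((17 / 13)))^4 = -9377147520 / 48830302087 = -0.19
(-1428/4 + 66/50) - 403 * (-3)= 21333/25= 853.32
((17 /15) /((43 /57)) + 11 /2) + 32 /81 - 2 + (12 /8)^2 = 532717 /69660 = 7.65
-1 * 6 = -6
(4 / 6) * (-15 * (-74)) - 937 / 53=38283 / 53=722.32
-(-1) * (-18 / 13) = -18 / 13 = -1.38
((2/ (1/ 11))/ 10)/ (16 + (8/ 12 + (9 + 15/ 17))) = 561/ 6770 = 0.08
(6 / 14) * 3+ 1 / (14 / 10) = 2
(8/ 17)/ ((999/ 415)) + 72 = 1226096/ 16983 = 72.20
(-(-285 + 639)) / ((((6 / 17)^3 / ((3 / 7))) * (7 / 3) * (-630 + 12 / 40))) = 1449335 / 617106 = 2.35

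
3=3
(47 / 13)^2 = 2209 / 169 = 13.07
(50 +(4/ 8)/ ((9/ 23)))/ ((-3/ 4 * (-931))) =1846/ 25137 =0.07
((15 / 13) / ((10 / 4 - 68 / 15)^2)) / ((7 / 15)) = 202500 / 338611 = 0.60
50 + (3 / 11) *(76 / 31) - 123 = -24665 / 341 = -72.33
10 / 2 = 5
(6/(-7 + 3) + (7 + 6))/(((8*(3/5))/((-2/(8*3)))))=-115/576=-0.20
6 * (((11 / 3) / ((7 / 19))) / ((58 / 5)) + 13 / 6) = 3684 / 203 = 18.15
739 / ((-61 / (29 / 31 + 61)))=-1418880 / 1891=-750.33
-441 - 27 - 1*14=-482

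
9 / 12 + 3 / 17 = 63 / 68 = 0.93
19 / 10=1.90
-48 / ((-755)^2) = -48 / 570025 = -0.00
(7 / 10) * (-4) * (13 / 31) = -182 / 155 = -1.17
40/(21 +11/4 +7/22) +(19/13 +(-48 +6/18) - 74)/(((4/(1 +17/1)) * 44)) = -1610042/151437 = -10.63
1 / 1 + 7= 8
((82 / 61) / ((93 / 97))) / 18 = 3977 / 51057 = 0.08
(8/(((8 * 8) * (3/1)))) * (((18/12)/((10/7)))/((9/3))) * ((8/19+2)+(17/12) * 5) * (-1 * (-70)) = 106183/10944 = 9.70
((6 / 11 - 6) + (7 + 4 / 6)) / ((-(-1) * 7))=73 / 231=0.32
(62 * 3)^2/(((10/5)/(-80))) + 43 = -1383797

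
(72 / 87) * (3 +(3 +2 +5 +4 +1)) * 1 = 432 / 29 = 14.90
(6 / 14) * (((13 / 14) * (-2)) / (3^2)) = -13 / 147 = -0.09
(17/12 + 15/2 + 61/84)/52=135/728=0.19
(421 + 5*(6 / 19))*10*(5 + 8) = 1043770 / 19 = 54935.26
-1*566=-566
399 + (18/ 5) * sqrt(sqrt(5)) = 18 * 5^(1/ 4)/ 5 + 399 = 404.38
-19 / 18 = -1.06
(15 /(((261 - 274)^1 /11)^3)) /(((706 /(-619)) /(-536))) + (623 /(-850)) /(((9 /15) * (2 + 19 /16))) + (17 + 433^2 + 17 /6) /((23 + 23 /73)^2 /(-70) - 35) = -154741364341270276189 /17877673437100230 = -8655.56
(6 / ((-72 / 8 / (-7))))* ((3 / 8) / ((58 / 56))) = 49 / 29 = 1.69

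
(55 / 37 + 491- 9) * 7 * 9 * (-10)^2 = 112700700 / 37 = 3045964.86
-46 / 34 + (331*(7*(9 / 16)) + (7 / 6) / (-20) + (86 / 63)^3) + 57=462978313793 / 340063920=1361.44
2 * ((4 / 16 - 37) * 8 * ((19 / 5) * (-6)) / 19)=3528 / 5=705.60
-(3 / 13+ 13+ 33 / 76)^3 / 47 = -2460921790501 / 45328222784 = -54.29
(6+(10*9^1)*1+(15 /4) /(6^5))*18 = 1728.01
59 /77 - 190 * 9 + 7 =-131072 /77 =-1702.23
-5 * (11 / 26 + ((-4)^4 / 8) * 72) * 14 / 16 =-2097025 / 208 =-10081.85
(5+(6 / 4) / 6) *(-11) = -231 / 4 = -57.75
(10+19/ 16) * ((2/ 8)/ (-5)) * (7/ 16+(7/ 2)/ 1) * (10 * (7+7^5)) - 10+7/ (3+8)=-370344.28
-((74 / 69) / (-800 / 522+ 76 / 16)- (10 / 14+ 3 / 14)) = 643813 / 1081598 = 0.60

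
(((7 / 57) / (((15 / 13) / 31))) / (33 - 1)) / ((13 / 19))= 217 / 1440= 0.15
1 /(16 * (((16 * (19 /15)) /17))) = 255 /4864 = 0.05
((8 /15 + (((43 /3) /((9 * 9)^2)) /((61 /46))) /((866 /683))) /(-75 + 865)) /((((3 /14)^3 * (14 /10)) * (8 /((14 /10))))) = 476681841797 /55445956975350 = 0.01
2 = 2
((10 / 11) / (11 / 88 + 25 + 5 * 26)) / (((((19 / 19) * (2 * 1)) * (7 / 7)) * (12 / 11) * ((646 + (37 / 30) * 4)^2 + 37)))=750 / 118321930061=0.00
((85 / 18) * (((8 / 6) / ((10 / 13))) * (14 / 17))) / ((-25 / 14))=-2548 / 675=-3.77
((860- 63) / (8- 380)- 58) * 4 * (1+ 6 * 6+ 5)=-313222 / 31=-10103.94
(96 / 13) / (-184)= -12 / 299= -0.04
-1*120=-120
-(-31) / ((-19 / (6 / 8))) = -93 / 76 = -1.22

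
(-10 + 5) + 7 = 2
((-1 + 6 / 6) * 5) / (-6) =0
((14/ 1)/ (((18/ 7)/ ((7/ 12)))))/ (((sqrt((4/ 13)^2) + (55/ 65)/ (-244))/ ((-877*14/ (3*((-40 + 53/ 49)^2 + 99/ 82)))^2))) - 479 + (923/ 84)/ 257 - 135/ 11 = -686317711843911220100618029211/ 1653255511108177808030009580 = -415.13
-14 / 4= -7 / 2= -3.50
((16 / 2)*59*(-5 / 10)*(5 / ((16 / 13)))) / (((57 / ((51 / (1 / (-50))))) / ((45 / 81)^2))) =40746875 / 3078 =13238.10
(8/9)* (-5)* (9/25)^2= -72/125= -0.58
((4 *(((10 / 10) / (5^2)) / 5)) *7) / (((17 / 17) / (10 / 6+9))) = 896 / 375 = 2.39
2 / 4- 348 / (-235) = 931 / 470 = 1.98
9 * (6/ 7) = 54/ 7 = 7.71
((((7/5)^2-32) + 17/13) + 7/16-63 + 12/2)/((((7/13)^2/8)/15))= -17297787/490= -35301.61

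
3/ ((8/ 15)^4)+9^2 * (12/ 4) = 1147203/ 4096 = 280.08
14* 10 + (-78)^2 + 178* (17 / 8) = 26409 / 4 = 6602.25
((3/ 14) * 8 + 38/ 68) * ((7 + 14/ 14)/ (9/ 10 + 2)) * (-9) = -194760/ 3451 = -56.44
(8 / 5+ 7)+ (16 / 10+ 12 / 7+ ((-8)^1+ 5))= 312 / 35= 8.91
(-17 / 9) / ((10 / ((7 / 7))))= -17 / 90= -0.19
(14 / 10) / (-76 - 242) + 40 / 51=7027 / 9010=0.78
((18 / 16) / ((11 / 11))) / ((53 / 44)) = 99 / 106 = 0.93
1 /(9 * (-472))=-1 /4248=-0.00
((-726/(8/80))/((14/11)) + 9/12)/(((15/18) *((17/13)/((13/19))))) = -3581.04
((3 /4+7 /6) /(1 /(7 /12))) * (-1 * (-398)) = 32039 /72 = 444.99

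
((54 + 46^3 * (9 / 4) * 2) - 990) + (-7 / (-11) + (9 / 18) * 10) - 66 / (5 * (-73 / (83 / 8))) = 437083.51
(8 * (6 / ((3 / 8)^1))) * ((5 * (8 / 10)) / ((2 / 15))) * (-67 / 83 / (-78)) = 42880 / 1079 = 39.74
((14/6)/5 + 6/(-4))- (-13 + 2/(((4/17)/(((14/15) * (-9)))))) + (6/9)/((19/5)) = 15873/190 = 83.54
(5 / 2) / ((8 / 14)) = 35 / 8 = 4.38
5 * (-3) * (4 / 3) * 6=-120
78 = 78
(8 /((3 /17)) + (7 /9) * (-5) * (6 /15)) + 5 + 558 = 5461 /9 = 606.78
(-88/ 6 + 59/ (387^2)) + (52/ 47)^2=-4447210201/ 330839721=-13.44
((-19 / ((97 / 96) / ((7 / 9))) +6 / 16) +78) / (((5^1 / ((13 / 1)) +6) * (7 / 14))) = 1929317 / 96612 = 19.97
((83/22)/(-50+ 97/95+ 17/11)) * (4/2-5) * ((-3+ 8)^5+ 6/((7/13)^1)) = 519298215/693952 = 748.32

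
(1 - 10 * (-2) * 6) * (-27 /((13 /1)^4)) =-0.11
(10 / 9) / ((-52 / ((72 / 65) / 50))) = -2 / 4225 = -0.00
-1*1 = -1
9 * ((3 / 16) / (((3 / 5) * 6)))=15 / 32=0.47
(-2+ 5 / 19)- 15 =-318 / 19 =-16.74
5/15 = 1/3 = 0.33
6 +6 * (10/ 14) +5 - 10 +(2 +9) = 114/ 7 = 16.29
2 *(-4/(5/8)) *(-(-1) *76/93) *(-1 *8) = 38912/465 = 83.68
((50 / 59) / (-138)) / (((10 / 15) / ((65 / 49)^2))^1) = -105625 / 6516314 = -0.02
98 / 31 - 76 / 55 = 1.78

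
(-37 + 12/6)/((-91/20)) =7.69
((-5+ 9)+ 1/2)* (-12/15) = -18/5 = -3.60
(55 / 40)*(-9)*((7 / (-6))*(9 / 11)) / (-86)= -189 / 1376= -0.14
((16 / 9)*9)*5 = 80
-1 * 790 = -790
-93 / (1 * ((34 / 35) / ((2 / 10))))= -651 / 34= -19.15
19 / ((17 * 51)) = 19 / 867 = 0.02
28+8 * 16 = 156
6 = 6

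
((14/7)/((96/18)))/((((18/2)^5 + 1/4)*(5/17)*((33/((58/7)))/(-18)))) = -8874/90935845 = -0.00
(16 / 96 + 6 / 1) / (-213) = -37 / 1278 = -0.03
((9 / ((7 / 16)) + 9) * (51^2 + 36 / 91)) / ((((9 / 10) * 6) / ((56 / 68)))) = 18149070 / 1547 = 11731.78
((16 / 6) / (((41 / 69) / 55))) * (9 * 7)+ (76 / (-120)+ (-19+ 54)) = 19169071 / 1230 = 15584.61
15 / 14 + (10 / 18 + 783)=98863 / 126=784.63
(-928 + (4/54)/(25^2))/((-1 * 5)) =15659998/84375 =185.60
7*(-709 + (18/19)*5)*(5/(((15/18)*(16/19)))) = -281001/8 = -35125.12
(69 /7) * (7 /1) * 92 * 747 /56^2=1185489 /784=1512.10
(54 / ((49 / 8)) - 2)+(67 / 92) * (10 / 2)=47143 / 4508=10.46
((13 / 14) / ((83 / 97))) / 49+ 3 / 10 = 45856 / 142345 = 0.32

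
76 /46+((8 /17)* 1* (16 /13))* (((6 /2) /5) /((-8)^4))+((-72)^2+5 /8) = 4217895569 /813280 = 5186.28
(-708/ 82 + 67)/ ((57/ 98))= 234514/ 2337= 100.35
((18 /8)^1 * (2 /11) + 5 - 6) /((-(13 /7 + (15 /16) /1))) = 728 /3443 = 0.21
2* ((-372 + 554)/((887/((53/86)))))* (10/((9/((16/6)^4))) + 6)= 437291764/27804789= 15.73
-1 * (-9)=9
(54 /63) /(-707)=-6 /4949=-0.00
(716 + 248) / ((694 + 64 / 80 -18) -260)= 1205 / 521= 2.31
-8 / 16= -1 / 2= -0.50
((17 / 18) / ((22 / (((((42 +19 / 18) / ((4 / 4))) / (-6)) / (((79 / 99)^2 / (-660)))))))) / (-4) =-7970875 / 99856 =-79.82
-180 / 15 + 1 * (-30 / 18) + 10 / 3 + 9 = -4 / 3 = -1.33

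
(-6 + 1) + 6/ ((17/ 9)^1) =-31/ 17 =-1.82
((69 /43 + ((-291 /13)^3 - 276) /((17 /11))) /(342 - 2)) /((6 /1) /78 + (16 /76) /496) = -7032650433462 /24876430735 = -282.70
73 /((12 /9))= 219 /4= 54.75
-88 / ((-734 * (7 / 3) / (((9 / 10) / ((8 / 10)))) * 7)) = 297 / 35966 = 0.01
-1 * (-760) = 760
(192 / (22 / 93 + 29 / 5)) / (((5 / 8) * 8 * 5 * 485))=17856 / 6806975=0.00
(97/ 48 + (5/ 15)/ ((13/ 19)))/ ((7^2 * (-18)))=-1565/ 550368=-0.00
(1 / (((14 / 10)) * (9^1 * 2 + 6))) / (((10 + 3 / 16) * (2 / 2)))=10 / 3423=0.00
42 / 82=21 / 41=0.51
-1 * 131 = -131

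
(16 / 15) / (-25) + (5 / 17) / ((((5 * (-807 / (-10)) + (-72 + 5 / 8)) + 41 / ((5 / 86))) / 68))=-40432 / 1728875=-0.02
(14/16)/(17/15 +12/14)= 735/1672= 0.44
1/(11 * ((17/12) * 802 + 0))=6/74987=0.00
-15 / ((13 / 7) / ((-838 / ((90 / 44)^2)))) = 1617.75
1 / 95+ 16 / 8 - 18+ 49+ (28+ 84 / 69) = 135968 / 2185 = 62.23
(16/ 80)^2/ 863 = 1/ 21575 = 0.00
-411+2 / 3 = -1231 / 3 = -410.33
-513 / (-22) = 513 / 22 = 23.32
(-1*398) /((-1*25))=398 /25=15.92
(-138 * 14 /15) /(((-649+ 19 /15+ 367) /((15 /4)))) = 7245 /4211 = 1.72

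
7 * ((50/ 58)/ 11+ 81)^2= 4682625472/ 101761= 46015.91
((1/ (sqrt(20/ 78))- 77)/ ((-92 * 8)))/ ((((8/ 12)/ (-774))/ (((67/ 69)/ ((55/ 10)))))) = -20.89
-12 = -12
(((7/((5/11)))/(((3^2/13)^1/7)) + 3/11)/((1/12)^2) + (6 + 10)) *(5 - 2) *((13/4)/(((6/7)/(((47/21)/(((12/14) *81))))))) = 8242.20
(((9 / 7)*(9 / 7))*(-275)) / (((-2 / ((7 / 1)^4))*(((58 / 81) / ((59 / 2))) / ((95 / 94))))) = 495535107375 / 21808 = 22722629.65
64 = 64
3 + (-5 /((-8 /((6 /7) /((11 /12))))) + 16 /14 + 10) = 162 /11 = 14.73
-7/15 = -0.47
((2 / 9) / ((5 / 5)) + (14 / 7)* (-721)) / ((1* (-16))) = 811 / 9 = 90.11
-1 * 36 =-36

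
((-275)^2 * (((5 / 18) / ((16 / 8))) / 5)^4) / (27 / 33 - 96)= -831875 / 1758557952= -0.00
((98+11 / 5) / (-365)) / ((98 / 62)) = -15531 / 89425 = -0.17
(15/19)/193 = 15/3667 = 0.00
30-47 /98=2893 /98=29.52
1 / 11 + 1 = 12 / 11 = 1.09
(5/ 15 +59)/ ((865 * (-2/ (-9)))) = 267/ 865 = 0.31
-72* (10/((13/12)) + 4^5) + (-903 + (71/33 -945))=-32706301/429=-76238.46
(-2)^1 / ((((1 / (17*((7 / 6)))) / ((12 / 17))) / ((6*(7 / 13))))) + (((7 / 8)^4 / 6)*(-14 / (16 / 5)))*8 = -29993831 / 319488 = -93.88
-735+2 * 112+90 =-421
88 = 88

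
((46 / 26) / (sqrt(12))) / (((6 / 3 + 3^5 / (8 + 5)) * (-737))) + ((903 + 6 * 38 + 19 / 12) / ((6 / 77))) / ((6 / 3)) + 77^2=1900283 / 144 -23 * sqrt(3) / 1189518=13196.41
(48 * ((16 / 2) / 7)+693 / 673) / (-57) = -4619 / 4711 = -0.98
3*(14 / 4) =21 / 2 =10.50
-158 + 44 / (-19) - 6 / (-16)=-24311 / 152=-159.94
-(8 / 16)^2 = -1 / 4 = -0.25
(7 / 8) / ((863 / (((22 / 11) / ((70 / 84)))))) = 21 / 8630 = 0.00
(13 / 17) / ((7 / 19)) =247 / 119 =2.08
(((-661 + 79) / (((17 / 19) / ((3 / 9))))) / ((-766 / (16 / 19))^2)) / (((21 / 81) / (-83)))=27824256 / 331663829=0.08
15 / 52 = 0.29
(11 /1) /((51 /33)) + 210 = 3691 /17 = 217.12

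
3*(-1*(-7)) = 21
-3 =-3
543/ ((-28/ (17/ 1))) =-329.68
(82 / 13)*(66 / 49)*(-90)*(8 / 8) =-764.65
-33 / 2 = -16.50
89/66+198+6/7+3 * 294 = 499979/462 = 1082.21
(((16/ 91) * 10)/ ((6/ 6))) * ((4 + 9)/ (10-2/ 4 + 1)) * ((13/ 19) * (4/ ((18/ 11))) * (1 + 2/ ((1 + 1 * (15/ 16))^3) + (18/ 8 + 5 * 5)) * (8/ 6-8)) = -222207356800/ 320938443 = -692.37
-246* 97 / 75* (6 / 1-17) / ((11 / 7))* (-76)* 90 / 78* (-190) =482394192 / 13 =37107245.54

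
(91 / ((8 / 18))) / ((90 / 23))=2093 / 40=52.32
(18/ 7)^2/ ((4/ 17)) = 1377/ 49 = 28.10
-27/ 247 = -0.11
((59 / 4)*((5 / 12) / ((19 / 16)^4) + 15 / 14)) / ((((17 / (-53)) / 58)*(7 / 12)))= -635807984975 / 108557393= -5856.88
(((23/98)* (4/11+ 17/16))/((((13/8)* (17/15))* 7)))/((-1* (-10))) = 17319/6670664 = 0.00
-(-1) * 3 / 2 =3 / 2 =1.50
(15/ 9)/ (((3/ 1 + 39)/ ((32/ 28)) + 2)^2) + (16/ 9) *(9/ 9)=76928/ 43245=1.78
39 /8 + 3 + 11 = 151 /8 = 18.88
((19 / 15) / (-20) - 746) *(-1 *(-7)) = -1566733 / 300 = -5222.44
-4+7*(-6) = -46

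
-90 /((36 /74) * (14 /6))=-555 /7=-79.29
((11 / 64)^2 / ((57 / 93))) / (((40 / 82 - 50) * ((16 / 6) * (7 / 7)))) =-461373 / 1263861760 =-0.00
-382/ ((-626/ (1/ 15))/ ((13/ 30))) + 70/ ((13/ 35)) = 345114779/ 1831050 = 188.48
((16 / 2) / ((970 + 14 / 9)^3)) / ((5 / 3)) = 2187 / 417840434240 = 0.00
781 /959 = 0.81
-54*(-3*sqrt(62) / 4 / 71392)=81*sqrt(62) / 142784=0.00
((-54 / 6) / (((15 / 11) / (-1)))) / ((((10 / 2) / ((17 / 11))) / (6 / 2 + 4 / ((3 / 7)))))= 629 / 25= 25.16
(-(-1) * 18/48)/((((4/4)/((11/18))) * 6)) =11/288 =0.04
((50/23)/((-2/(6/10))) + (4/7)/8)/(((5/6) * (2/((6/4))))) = -1683/3220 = -0.52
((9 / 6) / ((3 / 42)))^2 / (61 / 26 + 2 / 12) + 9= 369 / 2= 184.50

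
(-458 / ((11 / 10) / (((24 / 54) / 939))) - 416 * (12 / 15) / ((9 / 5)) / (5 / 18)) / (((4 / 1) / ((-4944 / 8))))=15937489112 / 154935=102865.65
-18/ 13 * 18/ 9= -36/ 13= -2.77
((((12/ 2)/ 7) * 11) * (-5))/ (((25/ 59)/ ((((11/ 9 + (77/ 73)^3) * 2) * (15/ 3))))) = -21775206464/ 8169357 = -2665.47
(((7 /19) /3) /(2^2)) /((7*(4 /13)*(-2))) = -13 /1824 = -0.01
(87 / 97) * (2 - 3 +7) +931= 90829 / 97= 936.38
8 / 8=1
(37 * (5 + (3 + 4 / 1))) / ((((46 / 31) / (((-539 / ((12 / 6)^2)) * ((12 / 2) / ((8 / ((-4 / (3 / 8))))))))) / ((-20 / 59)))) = -148375920 / 1357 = -109341.13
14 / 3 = 4.67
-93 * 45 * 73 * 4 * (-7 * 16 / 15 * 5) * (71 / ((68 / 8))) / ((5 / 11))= 14252337792 / 17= 838372811.29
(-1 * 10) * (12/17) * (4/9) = -160/51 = -3.14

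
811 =811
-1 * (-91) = 91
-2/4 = -1/2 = -0.50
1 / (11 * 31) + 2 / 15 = 697 / 5115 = 0.14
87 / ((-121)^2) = 87 / 14641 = 0.01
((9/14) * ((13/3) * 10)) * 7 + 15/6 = 395/2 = 197.50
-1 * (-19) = 19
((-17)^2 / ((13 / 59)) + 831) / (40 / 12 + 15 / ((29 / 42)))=1211649 / 14170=85.51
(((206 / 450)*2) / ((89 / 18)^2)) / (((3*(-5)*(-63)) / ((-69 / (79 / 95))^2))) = 472075368 / 1730223635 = 0.27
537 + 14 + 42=593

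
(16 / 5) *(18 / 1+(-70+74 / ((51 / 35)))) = -992 / 255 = -3.89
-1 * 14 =-14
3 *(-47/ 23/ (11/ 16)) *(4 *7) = -249.68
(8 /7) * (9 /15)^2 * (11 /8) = 99 /175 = 0.57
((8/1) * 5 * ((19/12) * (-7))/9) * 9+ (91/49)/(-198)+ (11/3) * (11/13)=-7932247/18018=-440.24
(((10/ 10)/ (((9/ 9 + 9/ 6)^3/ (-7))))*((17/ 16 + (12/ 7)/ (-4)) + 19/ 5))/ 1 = -1.99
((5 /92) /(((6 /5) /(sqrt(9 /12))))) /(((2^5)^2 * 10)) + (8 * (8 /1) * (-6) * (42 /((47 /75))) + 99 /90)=-12095483 /470 + 5 * sqrt(3) /2260992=-25735.07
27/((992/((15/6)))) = 135/1984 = 0.07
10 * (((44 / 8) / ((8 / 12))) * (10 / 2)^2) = 4125 / 2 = 2062.50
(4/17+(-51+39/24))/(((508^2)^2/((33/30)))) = -73513/90571958210560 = -0.00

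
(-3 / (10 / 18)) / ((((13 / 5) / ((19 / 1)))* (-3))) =171 / 13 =13.15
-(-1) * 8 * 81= 648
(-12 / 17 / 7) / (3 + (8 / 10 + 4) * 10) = -4 / 2023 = -0.00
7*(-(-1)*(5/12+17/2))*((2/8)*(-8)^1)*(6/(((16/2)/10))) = -3745/4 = -936.25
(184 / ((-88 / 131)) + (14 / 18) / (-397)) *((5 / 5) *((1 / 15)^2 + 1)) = -2433008876 / 8843175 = -275.13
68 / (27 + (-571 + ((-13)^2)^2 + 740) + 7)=1 / 423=0.00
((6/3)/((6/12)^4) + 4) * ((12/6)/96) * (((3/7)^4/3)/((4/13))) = 1053/38416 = 0.03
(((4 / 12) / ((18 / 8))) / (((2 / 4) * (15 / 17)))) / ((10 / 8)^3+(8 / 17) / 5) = 147968 / 902097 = 0.16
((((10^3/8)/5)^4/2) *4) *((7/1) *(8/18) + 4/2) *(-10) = -359375000/9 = -39930555.56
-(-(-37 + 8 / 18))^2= -108241 / 81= -1336.31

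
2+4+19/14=103/14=7.36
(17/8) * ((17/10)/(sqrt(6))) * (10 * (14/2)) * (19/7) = 280.21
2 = 2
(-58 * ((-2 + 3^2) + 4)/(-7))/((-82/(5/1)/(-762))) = 1215390/287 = 4234.81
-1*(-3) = 3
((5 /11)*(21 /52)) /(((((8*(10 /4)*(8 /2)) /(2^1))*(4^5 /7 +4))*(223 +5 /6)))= 441 /3232568768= 0.00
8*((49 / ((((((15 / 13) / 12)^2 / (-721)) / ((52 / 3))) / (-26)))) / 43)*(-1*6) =-2066496653312 / 1075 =-1922322468.20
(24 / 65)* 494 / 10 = 456 / 25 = 18.24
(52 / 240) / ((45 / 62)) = 403 / 1350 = 0.30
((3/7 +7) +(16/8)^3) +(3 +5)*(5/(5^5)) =67556/4375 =15.44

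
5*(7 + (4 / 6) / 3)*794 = 258050 / 9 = 28672.22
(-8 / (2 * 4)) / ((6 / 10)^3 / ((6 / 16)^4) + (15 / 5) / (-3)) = -375 / 3721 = -0.10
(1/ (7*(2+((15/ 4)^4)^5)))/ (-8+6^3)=0.00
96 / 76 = 24 / 19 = 1.26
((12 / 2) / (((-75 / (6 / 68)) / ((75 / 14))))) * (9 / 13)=-81 / 3094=-0.03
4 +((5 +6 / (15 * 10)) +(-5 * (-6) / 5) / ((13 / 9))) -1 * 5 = 2663 / 325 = 8.19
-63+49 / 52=-3227 / 52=-62.06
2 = 2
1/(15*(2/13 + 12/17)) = 0.08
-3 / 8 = -0.38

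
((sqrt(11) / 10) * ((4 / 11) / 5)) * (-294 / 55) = -588 * sqrt(11) / 15125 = -0.13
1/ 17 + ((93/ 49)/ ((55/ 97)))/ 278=902567/ 12736570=0.07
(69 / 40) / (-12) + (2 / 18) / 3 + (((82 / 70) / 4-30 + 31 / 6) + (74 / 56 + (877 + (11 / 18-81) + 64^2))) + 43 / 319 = 46973153611 / 9646560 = 4869.42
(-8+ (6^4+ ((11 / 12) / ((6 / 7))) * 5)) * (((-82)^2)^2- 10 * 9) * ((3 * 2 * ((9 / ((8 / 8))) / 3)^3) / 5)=18945875971827 / 10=1894587597182.70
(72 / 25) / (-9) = -8 / 25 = -0.32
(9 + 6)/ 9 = 5/ 3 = 1.67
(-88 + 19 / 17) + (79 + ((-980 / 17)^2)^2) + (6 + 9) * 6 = 922375018548 / 83521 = 11043629.97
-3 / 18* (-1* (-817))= -817 / 6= -136.17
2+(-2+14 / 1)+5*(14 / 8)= 91 / 4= 22.75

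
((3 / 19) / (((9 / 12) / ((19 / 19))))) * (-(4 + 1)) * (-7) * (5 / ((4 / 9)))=1575 / 19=82.89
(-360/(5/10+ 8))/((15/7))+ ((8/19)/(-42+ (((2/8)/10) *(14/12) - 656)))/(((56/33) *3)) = -7485865824/378746893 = -19.76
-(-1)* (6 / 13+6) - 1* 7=-7 / 13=-0.54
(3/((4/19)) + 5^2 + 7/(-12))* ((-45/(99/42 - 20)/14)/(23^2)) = 1740/130663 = 0.01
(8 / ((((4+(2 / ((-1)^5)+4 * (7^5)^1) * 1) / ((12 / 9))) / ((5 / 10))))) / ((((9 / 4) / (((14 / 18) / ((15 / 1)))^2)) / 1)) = 1568 / 16541101125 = 0.00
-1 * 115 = -115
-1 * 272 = -272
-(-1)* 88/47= 88/47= 1.87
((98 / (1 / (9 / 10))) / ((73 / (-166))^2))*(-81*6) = -5905967256 / 26645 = -221653.87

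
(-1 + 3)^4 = 16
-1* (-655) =655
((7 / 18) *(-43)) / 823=-301 / 14814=-0.02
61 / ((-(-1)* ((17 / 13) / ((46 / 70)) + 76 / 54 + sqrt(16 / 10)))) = 67532542155 / 3239815013 -7951146138* sqrt(10) / 3239815013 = 13.08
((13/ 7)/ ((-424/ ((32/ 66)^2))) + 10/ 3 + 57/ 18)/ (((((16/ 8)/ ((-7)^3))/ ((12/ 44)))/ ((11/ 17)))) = -257319335/ 1308252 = -196.69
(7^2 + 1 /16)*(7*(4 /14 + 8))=22765 /8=2845.62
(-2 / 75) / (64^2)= -1 / 153600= -0.00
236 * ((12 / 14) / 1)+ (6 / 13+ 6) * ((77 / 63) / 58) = 202.42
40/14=20/7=2.86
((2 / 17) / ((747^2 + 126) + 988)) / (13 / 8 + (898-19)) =16 / 66963366095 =0.00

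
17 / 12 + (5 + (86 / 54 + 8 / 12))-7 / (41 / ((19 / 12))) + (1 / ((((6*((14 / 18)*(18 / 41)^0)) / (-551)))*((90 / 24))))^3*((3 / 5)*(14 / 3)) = -2962651916887 / 33901875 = -87389.03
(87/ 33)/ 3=29/ 33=0.88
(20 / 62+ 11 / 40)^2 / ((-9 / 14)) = -427063 / 768800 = -0.56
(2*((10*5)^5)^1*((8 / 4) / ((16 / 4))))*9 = 2812500000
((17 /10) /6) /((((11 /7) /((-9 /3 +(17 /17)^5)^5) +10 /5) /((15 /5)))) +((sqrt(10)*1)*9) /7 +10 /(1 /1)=9*sqrt(10) /7 +22802 /2185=14.50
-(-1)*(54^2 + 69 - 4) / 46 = 2981 / 46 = 64.80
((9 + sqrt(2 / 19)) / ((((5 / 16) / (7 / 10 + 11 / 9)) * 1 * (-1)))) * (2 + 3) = -1384 / 5-1384 * sqrt(38) / 855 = -286.78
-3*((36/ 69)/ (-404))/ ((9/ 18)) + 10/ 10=2341/ 2323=1.01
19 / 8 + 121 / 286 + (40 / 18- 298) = -274229 / 936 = -292.98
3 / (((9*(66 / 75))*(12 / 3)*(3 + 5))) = 25 / 2112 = 0.01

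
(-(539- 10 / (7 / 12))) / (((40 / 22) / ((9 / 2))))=-361647 / 280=-1291.60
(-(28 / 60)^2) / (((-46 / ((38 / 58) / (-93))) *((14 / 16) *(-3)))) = 532 / 41870925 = 0.00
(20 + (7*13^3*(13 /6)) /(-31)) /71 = -196207 /13206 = -14.86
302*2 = 604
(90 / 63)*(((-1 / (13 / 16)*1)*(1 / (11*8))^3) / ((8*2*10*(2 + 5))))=-1 / 434097664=-0.00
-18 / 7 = -2.57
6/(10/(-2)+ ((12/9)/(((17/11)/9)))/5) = -510/293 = -1.74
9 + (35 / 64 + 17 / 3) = 2921 / 192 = 15.21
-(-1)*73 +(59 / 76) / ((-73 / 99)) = 399163 / 5548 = 71.95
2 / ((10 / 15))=3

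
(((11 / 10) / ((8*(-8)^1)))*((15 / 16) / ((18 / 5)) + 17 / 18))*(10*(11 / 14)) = -41987 / 258048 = -0.16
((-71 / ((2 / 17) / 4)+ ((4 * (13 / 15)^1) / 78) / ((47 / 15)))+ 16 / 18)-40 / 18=-113520 / 47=-2415.32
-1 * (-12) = 12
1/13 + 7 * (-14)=-1273/13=-97.92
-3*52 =-156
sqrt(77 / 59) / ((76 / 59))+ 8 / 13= 8 / 13+ sqrt(4543) / 76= 1.50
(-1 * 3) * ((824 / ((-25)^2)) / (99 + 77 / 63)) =-11124 / 281875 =-0.04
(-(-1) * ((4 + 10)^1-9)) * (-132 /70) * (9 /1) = -594 /7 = -84.86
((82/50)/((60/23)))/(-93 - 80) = -943/259500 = -0.00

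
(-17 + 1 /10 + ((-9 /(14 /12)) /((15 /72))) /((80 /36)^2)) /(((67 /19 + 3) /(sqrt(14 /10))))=-811243* sqrt(35) /1085000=-4.42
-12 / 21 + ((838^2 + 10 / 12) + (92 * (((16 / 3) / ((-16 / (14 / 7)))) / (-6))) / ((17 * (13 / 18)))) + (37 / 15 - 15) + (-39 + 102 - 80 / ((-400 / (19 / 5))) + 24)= 54324476841 / 77350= 702320.32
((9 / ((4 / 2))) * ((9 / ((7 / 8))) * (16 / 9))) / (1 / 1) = 82.29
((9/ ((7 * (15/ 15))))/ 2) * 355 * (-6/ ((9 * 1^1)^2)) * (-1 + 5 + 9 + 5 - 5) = -4615/ 21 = -219.76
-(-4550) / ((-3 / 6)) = -9100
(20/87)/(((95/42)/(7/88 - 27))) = -2.74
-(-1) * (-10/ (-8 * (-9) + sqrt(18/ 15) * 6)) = -50/ 357 + 5 * sqrt(30)/ 2142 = -0.13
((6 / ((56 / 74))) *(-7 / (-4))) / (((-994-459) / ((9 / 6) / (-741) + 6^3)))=-11844033 / 5742256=-2.06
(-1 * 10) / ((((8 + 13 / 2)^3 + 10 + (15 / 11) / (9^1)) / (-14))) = 36960 / 807517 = 0.05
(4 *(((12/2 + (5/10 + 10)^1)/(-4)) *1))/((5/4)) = -66/5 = -13.20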